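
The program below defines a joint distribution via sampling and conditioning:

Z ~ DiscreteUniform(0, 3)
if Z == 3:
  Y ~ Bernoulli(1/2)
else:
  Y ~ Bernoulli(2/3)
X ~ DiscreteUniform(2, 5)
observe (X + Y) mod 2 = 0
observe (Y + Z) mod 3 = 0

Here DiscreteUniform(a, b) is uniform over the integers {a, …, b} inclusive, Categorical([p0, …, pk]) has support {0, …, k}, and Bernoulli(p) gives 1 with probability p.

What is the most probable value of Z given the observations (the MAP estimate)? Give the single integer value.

Enumerate traces; 6 have nonzero weight after conditioning:
  (Z=0, Y=0, X=2) weight 1/48
  (Z=0, Y=0, X=4) weight 1/48
  (Z=2, Y=1, X=3) weight 1/24
  (Z=2, Y=1, X=5) weight 1/24
  (Z=3, Y=0, X=2) weight 1/32
  (Z=3, Y=0, X=4) weight 1/32
Group by Z:
  weight(Z=0) = 1/24
  weight(Z=2) = 1/12
  weight(Z=3) = 1/16
Total weight = 1/24 + 1/12 + 1/16 = 3/16
P(Z=0 | obs) = 1/24 / 3/16 = 2/9
P(Z=2 | obs) = 1/12 / 3/16 = 4/9
P(Z=3 | obs) = 1/16 / 3/16 = 1/3
argmax = 2

argmax_v P(Z = v | obs) = 2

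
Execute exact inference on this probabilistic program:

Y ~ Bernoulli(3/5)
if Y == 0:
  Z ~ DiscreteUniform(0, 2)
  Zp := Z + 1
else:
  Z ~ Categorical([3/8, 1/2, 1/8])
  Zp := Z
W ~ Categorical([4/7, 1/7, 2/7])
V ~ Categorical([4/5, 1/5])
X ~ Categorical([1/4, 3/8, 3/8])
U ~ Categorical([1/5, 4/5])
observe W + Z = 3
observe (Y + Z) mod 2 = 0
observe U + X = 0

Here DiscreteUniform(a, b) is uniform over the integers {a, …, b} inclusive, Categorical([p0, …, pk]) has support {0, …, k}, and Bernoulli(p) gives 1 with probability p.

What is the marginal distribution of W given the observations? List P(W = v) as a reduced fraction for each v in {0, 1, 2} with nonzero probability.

Enumerate traces; 4 have nonzero weight after conditioning:
  (Y=0, Z=2, W=1, V=0, X=0, U=0) weight 2/2625
  (Y=0, Z=2, W=1, V=1, X=0, U=0) weight 1/5250
  (Y=1, Z=1, W=2, V=0, X=0, U=0) weight 3/875
  (Y=1, Z=1, W=2, V=1, X=0, U=0) weight 3/3500
Group by W:
  weight(W=1) = 1/1050
  weight(W=2) = 3/700
Total weight = 1/1050 + 3/700 = 11/2100
P(W=1 | obs) = 1/1050 / 11/2100 = 2/11
P(W=2 | obs) = 3/700 / 11/2100 = 9/11

P(W=1) = 2/11, P(W=2) = 9/11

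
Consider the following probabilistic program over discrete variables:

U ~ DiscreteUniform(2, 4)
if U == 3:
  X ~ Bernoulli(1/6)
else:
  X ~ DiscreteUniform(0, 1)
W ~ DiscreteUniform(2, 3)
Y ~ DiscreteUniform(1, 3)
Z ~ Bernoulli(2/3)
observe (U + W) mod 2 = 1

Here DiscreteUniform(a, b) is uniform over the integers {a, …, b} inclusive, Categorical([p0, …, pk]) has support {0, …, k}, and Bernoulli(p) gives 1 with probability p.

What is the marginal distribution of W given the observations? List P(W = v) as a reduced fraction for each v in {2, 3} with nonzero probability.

Enumerate traces; 36 have nonzero weight after conditioning:
  (U=2, X=0, W=3, Y=1, Z=0) weight 1/108
  (U=2, X=0, W=3, Y=1, Z=1) weight 1/54
  (U=2, X=0, W=3, Y=2, Z=0) weight 1/108
  (U=2, X=0, W=3, Y=2, Z=1) weight 1/54
  (U=2, X=0, W=3, Y=3, Z=0) weight 1/108
  (U=2, X=0, W=3, Y=3, Z=1) weight 1/54
  (U=2, X=1, W=3, Y=1, Z=0) weight 1/108
  (U=2, X=1, W=3, Y=1, Z=1) weight 1/54
  (U=3, X=0, W=2, Y=1, Z=0) weight 5/324
  … 27 more
Group by W:
  weight(W=2) = 1/6
  weight(W=3) = 1/3
Total weight = 1/6 + 1/3 = 1/2
P(W=2 | obs) = 1/6 / 1/2 = 1/3
P(W=3 | obs) = 1/3 / 1/2 = 2/3

P(W=2) = 1/3, P(W=3) = 2/3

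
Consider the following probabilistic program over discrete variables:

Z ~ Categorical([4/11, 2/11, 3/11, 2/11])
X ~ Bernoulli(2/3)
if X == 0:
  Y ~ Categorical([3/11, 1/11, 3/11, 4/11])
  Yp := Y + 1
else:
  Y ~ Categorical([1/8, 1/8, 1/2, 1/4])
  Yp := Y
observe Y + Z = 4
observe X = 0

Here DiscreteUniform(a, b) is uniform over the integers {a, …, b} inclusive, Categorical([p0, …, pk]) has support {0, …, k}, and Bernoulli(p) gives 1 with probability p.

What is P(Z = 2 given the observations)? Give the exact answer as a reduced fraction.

Enumerate traces; 3 have nonzero weight after conditioning:
  (Z=1, X=0, Y=3) weight 8/363
  (Z=2, X=0, Y=2) weight 3/121
  (Z=3, X=0, Y=1) weight 2/363
Group by Z:
  weight(Z=1) = 8/363
  weight(Z=2) = 3/121
  weight(Z=3) = 2/363
Total weight = 8/363 + 3/121 + 2/363 = 19/363
P(Z=1 | obs) = 8/363 / 19/363 = 8/19
P(Z=2 | obs) = 3/121 / 19/363 = 9/19
P(Z=3 | obs) = 2/363 / 19/363 = 2/19

P(Z = 2 | obs) = 9/19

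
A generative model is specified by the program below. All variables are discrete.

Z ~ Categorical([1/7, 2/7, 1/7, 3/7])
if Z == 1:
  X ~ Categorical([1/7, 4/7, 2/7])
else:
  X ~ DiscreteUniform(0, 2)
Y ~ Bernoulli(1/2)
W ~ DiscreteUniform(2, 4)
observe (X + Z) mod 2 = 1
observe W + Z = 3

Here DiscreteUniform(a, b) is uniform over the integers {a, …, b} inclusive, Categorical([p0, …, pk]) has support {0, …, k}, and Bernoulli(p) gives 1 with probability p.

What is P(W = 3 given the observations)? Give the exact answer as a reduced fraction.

P(W = 3 | obs) = 7/25

Enumerate traces; 6 have nonzero weight after conditioning:
  (Z=0, X=1, Y=0, W=3) weight 1/126
  (Z=0, X=1, Y=1, W=3) weight 1/126
  (Z=1, X=0, Y=0, W=2) weight 1/147
  (Z=1, X=0, Y=1, W=2) weight 1/147
  (Z=1, X=2, Y=0, W=2) weight 2/147
  (Z=1, X=2, Y=1, W=2) weight 2/147
Group by W:
  weight(W=2) = 2/49
  weight(W=3) = 1/63
Total weight = 2/49 + 1/63 = 25/441
P(W=2 | obs) = 2/49 / 25/441 = 18/25
P(W=3 | obs) = 1/63 / 25/441 = 7/25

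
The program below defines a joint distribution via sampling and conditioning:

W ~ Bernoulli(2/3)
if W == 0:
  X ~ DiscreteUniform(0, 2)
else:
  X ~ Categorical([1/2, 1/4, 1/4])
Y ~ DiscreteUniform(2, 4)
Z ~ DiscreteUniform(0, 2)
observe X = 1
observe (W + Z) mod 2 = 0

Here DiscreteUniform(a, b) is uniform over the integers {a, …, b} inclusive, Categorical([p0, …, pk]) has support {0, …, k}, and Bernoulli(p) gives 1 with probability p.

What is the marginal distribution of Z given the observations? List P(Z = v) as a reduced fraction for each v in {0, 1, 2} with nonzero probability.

Enumerate traces; 9 have nonzero weight after conditioning:
  (W=0, X=1, Y=2, Z=0) weight 1/81
  (W=0, X=1, Y=2, Z=2) weight 1/81
  (W=0, X=1, Y=3, Z=0) weight 1/81
  (W=0, X=1, Y=3, Z=2) weight 1/81
  (W=0, X=1, Y=4, Z=0) weight 1/81
  (W=0, X=1, Y=4, Z=2) weight 1/81
  (W=1, X=1, Y=2, Z=1) weight 1/54
  (W=1, X=1, Y=3, Z=1) weight 1/54
  … 1 more
Group by Z:
  weight(Z=0) = 1/27
  weight(Z=1) = 1/18
  weight(Z=2) = 1/27
Total weight = 1/27 + 1/18 + 1/27 = 7/54
P(Z=0 | obs) = 1/27 / 7/54 = 2/7
P(Z=1 | obs) = 1/18 / 7/54 = 3/7
P(Z=2 | obs) = 1/27 / 7/54 = 2/7

P(Z=0) = 2/7, P(Z=1) = 3/7, P(Z=2) = 2/7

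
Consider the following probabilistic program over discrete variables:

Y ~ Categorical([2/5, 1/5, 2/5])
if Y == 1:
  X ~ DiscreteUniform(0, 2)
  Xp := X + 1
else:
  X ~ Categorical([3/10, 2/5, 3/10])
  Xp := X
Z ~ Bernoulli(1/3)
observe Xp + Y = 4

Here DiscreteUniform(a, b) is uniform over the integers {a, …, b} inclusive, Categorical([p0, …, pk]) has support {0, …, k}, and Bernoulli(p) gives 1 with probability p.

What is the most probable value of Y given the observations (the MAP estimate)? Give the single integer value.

Enumerate traces; 4 have nonzero weight after conditioning:
  (Y=1, X=2, Z=0) weight 2/45
  (Y=1, X=2, Z=1) weight 1/45
  (Y=2, X=2, Z=0) weight 2/25
  (Y=2, X=2, Z=1) weight 1/25
Group by Y:
  weight(Y=1) = 1/15
  weight(Y=2) = 3/25
Total weight = 1/15 + 3/25 = 14/75
P(Y=1 | obs) = 1/15 / 14/75 = 5/14
P(Y=2 | obs) = 3/25 / 14/75 = 9/14
argmax = 2

argmax_v P(Y = v | obs) = 2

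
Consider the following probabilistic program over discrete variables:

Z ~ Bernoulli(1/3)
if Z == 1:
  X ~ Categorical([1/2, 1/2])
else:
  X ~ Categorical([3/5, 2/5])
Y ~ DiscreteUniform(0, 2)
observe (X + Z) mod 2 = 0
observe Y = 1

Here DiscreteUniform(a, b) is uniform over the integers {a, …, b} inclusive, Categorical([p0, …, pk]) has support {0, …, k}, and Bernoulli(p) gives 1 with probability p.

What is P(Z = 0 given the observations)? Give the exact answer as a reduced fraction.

P(Z = 0 | obs) = 12/17

Enumerate traces; 2 have nonzero weight after conditioning:
  (Z=0, X=0, Y=1) weight 2/15
  (Z=1, X=1, Y=1) weight 1/18
Group by Z:
  weight(Z=0) = 2/15
  weight(Z=1) = 1/18
Total weight = 2/15 + 1/18 = 17/90
P(Z=0 | obs) = 2/15 / 17/90 = 12/17
P(Z=1 | obs) = 1/18 / 17/90 = 5/17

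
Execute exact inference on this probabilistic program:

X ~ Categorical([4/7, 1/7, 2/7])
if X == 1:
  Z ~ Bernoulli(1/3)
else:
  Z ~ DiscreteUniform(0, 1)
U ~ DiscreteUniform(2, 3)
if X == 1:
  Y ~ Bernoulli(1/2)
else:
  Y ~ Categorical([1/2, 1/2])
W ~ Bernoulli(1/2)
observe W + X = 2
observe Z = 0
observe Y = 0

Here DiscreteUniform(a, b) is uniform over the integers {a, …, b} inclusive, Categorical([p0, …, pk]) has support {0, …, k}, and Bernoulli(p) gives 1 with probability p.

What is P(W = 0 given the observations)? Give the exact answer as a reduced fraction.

Enumerate traces; 4 have nonzero weight after conditioning:
  (X=1, Z=0, U=2, Y=0, W=1) weight 1/84
  (X=1, Z=0, U=3, Y=0, W=1) weight 1/84
  (X=2, Z=0, U=2, Y=0, W=0) weight 1/56
  (X=2, Z=0, U=3, Y=0, W=0) weight 1/56
Group by W:
  weight(W=0) = 1/28
  weight(W=1) = 1/42
Total weight = 1/28 + 1/42 = 5/84
P(W=0 | obs) = 1/28 / 5/84 = 3/5
P(W=1 | obs) = 1/42 / 5/84 = 2/5

P(W = 0 | obs) = 3/5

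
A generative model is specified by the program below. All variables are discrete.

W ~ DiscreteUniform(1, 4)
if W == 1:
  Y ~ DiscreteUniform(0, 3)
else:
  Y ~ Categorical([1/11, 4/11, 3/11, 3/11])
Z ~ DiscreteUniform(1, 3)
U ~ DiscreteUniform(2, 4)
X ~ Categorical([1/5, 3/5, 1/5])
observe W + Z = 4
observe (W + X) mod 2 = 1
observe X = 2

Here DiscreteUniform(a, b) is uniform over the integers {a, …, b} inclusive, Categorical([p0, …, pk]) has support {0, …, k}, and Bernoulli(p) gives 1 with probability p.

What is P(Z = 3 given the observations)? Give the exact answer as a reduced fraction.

Enumerate traces; 24 have nonzero weight after conditioning:
  (W=1, Y=0, Z=3, U=2, X=2) weight 1/720
  (W=1, Y=0, Z=3, U=3, X=2) weight 1/720
  (W=1, Y=0, Z=3, U=4, X=2) weight 1/720
  (W=1, Y=1, Z=3, U=2, X=2) weight 1/720
  (W=1, Y=1, Z=3, U=3, X=2) weight 1/720
  (W=1, Y=1, Z=3, U=4, X=2) weight 1/720
  (W=1, Y=2, Z=3, U=2, X=2) weight 1/720
  (W=1, Y=2, Z=3, U=3, X=2) weight 1/720
  (W=3, Y=0, Z=1, U=2, X=2) weight 1/1980
  … 15 more
Group by Z:
  weight(Z=1) = 1/60
  weight(Z=3) = 1/60
Total weight = 1/60 + 1/60 = 1/30
P(Z=1 | obs) = 1/60 / 1/30 = 1/2
P(Z=3 | obs) = 1/60 / 1/30 = 1/2

P(Z = 3 | obs) = 1/2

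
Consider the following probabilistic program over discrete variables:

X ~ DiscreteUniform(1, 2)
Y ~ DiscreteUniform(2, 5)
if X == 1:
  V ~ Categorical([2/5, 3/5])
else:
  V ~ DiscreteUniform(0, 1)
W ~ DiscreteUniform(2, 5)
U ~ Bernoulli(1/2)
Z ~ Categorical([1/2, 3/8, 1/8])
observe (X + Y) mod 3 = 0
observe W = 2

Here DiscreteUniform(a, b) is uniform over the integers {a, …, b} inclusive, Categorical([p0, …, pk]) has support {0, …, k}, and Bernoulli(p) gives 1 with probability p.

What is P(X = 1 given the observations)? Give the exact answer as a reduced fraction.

P(X = 1 | obs) = 2/3

Enumerate traces; 36 have nonzero weight after conditioning:
  (X=1, Y=2, V=0, W=2, U=0, Z=0) weight 1/320
  (X=1, Y=2, V=0, W=2, U=0, Z=1) weight 3/1280
  (X=1, Y=2, V=0, W=2, U=0, Z=2) weight 1/1280
  (X=1, Y=2, V=0, W=2, U=1, Z=0) weight 1/320
  (X=1, Y=2, V=0, W=2, U=1, Z=1) weight 3/1280
  (X=1, Y=2, V=0, W=2, U=1, Z=2) weight 1/1280
  (X=1, Y=2, V=1, W=2, U=0, Z=0) weight 3/640
  (X=1, Y=2, V=1, W=2, U=0, Z=1) weight 9/2560
  (X=2, Y=4, V=0, W=2, U=0, Z=0) weight 1/256
  … 27 more
Group by X:
  weight(X=1) = 1/16
  weight(X=2) = 1/32
Total weight = 1/16 + 1/32 = 3/32
P(X=1 | obs) = 1/16 / 3/32 = 2/3
P(X=2 | obs) = 1/32 / 3/32 = 1/3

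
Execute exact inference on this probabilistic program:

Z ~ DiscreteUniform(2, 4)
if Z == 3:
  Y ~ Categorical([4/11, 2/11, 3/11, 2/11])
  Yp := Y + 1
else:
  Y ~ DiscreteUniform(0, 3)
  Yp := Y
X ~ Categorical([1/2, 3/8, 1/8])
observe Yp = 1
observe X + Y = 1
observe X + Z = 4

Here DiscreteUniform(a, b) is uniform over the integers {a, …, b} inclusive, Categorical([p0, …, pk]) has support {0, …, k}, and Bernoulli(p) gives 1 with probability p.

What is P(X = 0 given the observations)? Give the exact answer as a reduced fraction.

Enumerate traces; 2 have nonzero weight after conditioning:
  (Z=3, Y=0, X=1) weight 1/22
  (Z=4, Y=1, X=0) weight 1/24
Group by X:
  weight(X=0) = 1/24
  weight(X=1) = 1/22
Total weight = 1/24 + 1/22 = 23/264
P(X=0 | obs) = 1/24 / 23/264 = 11/23
P(X=1 | obs) = 1/22 / 23/264 = 12/23

P(X = 0 | obs) = 11/23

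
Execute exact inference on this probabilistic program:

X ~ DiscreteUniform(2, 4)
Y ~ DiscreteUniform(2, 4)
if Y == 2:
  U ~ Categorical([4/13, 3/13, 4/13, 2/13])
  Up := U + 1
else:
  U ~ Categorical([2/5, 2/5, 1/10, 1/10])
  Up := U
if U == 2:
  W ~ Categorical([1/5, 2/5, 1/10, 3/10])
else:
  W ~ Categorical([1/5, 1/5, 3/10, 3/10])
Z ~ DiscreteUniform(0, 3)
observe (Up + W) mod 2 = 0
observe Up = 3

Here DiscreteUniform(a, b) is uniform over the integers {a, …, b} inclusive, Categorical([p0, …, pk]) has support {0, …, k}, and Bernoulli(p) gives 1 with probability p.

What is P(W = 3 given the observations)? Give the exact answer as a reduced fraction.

Enumerate traces; 72 have nonzero weight after conditioning:
  (X=2, Y=2, U=2, W=1, Z=0) weight 2/585
  (X=2, Y=2, U=2, W=1, Z=1) weight 2/585
  (X=2, Y=2, U=2, W=1, Z=2) weight 2/585
  (X=2, Y=2, U=2, W=1, Z=3) weight 2/585
  (X=2, Y=2, U=2, W=3, Z=0) weight 1/390
  (X=2, Y=2, U=2, W=3, Z=1) weight 1/390
  (X=2, Y=2, U=2, W=3, Z=2) weight 1/390
  (X=2, Y=2, U=2, W=3, Z=3) weight 1/390
  … 64 more
Group by W:
  weight(W=1) = 53/975
  weight(W=3) = 33/650
Total weight = 53/975 + 33/650 = 41/390
P(W=1 | obs) = 53/975 / 41/390 = 106/205
P(W=3 | obs) = 33/650 / 41/390 = 99/205

P(W = 3 | obs) = 99/205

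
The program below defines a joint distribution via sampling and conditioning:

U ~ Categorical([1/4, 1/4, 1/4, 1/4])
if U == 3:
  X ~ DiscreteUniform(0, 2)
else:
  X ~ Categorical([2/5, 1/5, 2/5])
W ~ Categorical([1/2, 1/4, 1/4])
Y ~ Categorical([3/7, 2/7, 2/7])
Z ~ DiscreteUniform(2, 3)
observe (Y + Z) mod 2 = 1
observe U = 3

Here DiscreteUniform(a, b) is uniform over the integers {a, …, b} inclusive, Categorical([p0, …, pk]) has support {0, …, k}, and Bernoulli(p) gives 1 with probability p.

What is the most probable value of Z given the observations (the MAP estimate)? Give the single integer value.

argmax_v P(Z = v | obs) = 3

Enumerate traces; 27 have nonzero weight after conditioning:
  (U=3, X=0, W=0, Y=0, Z=3) weight 1/112
  (U=3, X=0, W=0, Y=1, Z=2) weight 1/168
  (U=3, X=0, W=0, Y=2, Z=3) weight 1/168
  (U=3, X=0, W=1, Y=0, Z=3) weight 1/224
  (U=3, X=0, W=1, Y=1, Z=2) weight 1/336
  (U=3, X=0, W=1, Y=2, Z=3) weight 1/336
  (U=3, X=0, W=2, Y=0, Z=3) weight 1/224
  (U=3, X=0, W=2, Y=1, Z=2) weight 1/336
  … 19 more
Group by Z:
  weight(Z=2) = 1/28
  weight(Z=3) = 5/56
Total weight = 1/28 + 5/56 = 1/8
P(Z=2 | obs) = 1/28 / 1/8 = 2/7
P(Z=3 | obs) = 5/56 / 1/8 = 5/7
argmax = 3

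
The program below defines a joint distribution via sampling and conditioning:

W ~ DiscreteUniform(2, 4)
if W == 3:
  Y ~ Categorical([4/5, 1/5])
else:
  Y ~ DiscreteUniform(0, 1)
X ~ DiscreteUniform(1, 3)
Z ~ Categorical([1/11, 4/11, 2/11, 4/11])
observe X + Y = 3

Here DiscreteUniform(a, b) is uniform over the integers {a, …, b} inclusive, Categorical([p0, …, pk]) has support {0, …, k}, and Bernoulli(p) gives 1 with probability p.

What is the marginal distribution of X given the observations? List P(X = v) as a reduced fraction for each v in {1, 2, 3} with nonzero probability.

P(X=2) = 2/5, P(X=3) = 3/5

Enumerate traces; 24 have nonzero weight after conditioning:
  (W=2, Y=0, X=3, Z=0) weight 1/198
  (W=2, Y=0, X=3, Z=1) weight 2/99
  (W=2, Y=0, X=3, Z=2) weight 1/99
  (W=2, Y=0, X=3, Z=3) weight 2/99
  (W=2, Y=1, X=2, Z=0) weight 1/198
  (W=2, Y=1, X=2, Z=1) weight 2/99
  (W=2, Y=1, X=2, Z=2) weight 1/99
  (W=2, Y=1, X=2, Z=3) weight 2/99
  … 16 more
Group by X:
  weight(X=2) = 2/15
  weight(X=3) = 1/5
Total weight = 2/15 + 1/5 = 1/3
P(X=2 | obs) = 2/15 / 1/3 = 2/5
P(X=3 | obs) = 1/5 / 1/3 = 3/5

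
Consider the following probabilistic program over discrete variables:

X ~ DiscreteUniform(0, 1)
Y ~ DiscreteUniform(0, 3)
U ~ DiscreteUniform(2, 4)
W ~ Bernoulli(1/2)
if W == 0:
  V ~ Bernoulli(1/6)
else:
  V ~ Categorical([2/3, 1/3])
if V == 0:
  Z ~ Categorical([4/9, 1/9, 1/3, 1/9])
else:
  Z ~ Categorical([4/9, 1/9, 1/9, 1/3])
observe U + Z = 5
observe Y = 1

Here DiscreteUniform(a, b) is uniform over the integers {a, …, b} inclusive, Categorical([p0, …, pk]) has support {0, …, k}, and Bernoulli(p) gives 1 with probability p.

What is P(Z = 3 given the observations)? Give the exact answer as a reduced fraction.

Enumerate traces; 24 have nonzero weight after conditioning:
  (X=0, Y=1, U=2, W=0, V=0, Z=3) weight 5/2592
  (X=0, Y=1, U=2, W=0, V=1, Z=3) weight 1/864
  (X=0, Y=1, U=2, W=1, V=0, Z=3) weight 1/648
  (X=0, Y=1, U=2, W=1, V=1, Z=3) weight 1/432
  (X=0, Y=1, U=3, W=0, V=0, Z=2) weight 5/864
  (X=0, Y=1, U=3, W=0, V=1, Z=2) weight 1/2592
  (X=0, Y=1, U=3, W=1, V=0, Z=2) weight 1/216
  (X=0, Y=1, U=3, W=1, V=1, Z=2) weight 1/1296
  (X=0, Y=1, U=4, W=0, V=0, Z=1) weight 5/2592
  … 15 more
Group by Z:
  weight(Z=1) = 1/108
  weight(Z=2) = 5/216
  weight(Z=3) = 1/72
Total weight = 1/108 + 5/216 + 1/72 = 5/108
P(Z=1 | obs) = 1/108 / 5/108 = 1/5
P(Z=2 | obs) = 5/216 / 5/108 = 1/2
P(Z=3 | obs) = 1/72 / 5/108 = 3/10

P(Z = 3 | obs) = 3/10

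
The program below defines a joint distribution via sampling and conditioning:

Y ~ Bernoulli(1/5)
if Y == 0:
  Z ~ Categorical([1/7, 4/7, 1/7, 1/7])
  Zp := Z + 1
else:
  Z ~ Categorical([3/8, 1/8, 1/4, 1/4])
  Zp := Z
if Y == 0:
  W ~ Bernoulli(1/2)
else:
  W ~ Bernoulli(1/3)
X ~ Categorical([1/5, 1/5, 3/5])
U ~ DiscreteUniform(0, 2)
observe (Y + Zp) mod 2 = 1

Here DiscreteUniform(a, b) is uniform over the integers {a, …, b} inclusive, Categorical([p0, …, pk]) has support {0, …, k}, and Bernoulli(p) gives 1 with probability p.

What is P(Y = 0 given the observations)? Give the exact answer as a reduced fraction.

Enumerate traces; 72 have nonzero weight after conditioning:
  (Y=0, Z=0, W=0, X=0, U=0) weight 2/525
  (Y=0, Z=0, W=0, X=0, U=1) weight 2/525
  (Y=0, Z=0, W=0, X=0, U=2) weight 2/525
  (Y=0, Z=0, W=0, X=1, U=0) weight 2/525
  (Y=0, Z=0, W=0, X=1, U=1) weight 2/525
  (Y=0, Z=0, W=0, X=1, U=2) weight 2/525
  (Y=0, Z=0, W=0, X=2, U=0) weight 2/175
  (Y=0, Z=0, W=0, X=2, U=1) weight 2/175
  (Y=1, Z=0, W=0, X=0, U=0) weight 1/300
  … 63 more
Group by Y:
  weight(Y=0) = 8/35
  weight(Y=1) = 1/8
Total weight = 8/35 + 1/8 = 99/280
P(Y=0 | obs) = 8/35 / 99/280 = 64/99
P(Y=1 | obs) = 1/8 / 99/280 = 35/99

P(Y = 0 | obs) = 64/99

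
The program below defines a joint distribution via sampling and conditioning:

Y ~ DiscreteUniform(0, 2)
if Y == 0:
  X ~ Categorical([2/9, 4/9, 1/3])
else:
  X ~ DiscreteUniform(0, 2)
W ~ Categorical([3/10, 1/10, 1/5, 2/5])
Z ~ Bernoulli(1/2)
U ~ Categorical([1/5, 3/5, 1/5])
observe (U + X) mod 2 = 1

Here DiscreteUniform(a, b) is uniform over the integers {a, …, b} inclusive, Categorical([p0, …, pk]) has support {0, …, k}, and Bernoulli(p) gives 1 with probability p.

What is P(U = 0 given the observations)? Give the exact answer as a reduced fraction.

P(U = 0 | obs) = 10/71

Enumerate traces; 96 have nonzero weight after conditioning:
  (Y=0, X=0, W=0, Z=0, U=1) weight 1/150
  (Y=0, X=0, W=0, Z=1, U=1) weight 1/150
  (Y=0, X=0, W=1, Z=0, U=1) weight 1/450
  (Y=0, X=0, W=1, Z=1, U=1) weight 1/450
  (Y=0, X=0, W=2, Z=0, U=1) weight 1/225
  (Y=0, X=0, W=2, Z=1, U=1) weight 1/225
  (Y=0, X=0, W=3, Z=0, U=1) weight 2/225
  (Y=0, X=0, W=3, Z=1, U=1) weight 2/225
  (Y=0, X=1, W=0, Z=0, U=0) weight 1/225
  (Y=0, X=1, W=0, Z=0, U=2) weight 1/225
  … 86 more
Group by U:
  weight(U=0) = 2/27
  weight(U=1) = 17/45
  weight(U=2) = 2/27
Total weight = 2/27 + 17/45 + 2/27 = 71/135
P(U=0 | obs) = 2/27 / 71/135 = 10/71
P(U=1 | obs) = 17/45 / 71/135 = 51/71
P(U=2 | obs) = 2/27 / 71/135 = 10/71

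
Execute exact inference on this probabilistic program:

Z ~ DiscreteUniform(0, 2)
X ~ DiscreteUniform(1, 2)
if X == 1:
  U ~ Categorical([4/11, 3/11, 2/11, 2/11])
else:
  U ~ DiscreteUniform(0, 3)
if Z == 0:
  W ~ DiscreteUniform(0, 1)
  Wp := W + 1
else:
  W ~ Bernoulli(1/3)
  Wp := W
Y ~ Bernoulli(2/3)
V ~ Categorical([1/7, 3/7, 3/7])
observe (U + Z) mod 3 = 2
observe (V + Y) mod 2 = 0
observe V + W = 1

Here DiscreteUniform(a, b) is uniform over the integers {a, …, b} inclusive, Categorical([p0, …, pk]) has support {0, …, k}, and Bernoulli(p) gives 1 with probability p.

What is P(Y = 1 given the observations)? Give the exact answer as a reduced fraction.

Enumerate traces; 16 have nonzero weight after conditioning:
  (Z=0, X=1, U=2, W=0, Y=1, V=1) weight 1/231
  (Z=0, X=1, U=2, W=1, Y=0, V=0) weight 1/1386
  (Z=0, X=2, U=2, W=0, Y=1, V=1) weight 1/168
  (Z=0, X=2, U=2, W=1, Y=0, V=0) weight 1/1008
  (Z=1, X=1, U=1, W=0, Y=1, V=1) weight 2/231
  (Z=1, X=1, U=1, W=1, Y=0, V=0) weight 1/1386
  (Z=1, X=2, U=1, W=0, Y=1, V=1) weight 1/126
  (Z=1, X=2, U=1, W=1, Y=0, V=0) weight 1/1512
  … 8 more
Group by Y:
  weight(Y=0) = 65/11088
  weight(Y=1) = 37/616
Total weight = 65/11088 + 37/616 = 731/11088
P(Y=0 | obs) = 65/11088 / 731/11088 = 65/731
P(Y=1 | obs) = 37/616 / 731/11088 = 666/731

P(Y = 1 | obs) = 666/731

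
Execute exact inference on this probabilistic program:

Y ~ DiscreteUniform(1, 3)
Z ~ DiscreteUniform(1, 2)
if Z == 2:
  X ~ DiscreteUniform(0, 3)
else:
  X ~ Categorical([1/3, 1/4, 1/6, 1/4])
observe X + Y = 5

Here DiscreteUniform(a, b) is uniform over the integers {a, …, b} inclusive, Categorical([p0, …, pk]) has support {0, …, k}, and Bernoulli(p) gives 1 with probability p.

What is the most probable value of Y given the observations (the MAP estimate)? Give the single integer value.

argmax_v P(Y = v | obs) = 2

Enumerate traces; 4 have nonzero weight after conditioning:
  (Y=2, Z=1, X=3) weight 1/24
  (Y=2, Z=2, X=3) weight 1/24
  (Y=3, Z=1, X=2) weight 1/36
  (Y=3, Z=2, X=2) weight 1/24
Group by Y:
  weight(Y=2) = 1/12
  weight(Y=3) = 5/72
Total weight = 1/12 + 5/72 = 11/72
P(Y=2 | obs) = 1/12 / 11/72 = 6/11
P(Y=3 | obs) = 5/72 / 11/72 = 5/11
argmax = 2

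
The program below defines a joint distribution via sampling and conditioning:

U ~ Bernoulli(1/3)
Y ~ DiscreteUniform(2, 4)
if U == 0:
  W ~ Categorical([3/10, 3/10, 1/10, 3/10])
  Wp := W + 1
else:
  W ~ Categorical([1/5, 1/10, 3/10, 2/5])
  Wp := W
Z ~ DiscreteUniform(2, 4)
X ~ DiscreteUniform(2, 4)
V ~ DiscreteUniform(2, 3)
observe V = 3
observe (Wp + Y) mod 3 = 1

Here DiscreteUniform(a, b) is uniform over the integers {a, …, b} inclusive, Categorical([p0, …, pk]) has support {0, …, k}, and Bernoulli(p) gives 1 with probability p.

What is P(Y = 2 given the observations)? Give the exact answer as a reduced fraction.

Enumerate traces; 72 have nonzero weight after conditioning:
  (U=0, Y=2, W=1, Z=2, X=2, V=3) weight 1/270
  (U=0, Y=2, W=1, Z=2, X=3, V=3) weight 1/270
  (U=0, Y=2, W=1, Z=2, X=4, V=3) weight 1/270
  (U=0, Y=2, W=1, Z=3, X=2, V=3) weight 1/270
  (U=0, Y=2, W=1, Z=3, X=3, V=3) weight 1/270
  (U=0, Y=2, W=1, Z=3, X=4, V=3) weight 1/270
  (U=0, Y=2, W=1, Z=4, X=2, V=3) weight 1/270
  (U=0, Y=2, W=1, Z=4, X=3, V=3) weight 1/270
  (U=0, Y=3, W=0, Z=2, X=2, V=3) weight 1/270
  (U=0, Y=4, W=2, Z=2, X=2, V=3) weight 1/810
  … 62 more
Group by Y:
  weight(Y=2) = 1/20
  weight(Y=3) = 13/180
  weight(Y=4) = 2/45
Total weight = 1/20 + 13/180 + 2/45 = 1/6
P(Y=2 | obs) = 1/20 / 1/6 = 3/10
P(Y=3 | obs) = 13/180 / 1/6 = 13/30
P(Y=4 | obs) = 2/45 / 1/6 = 4/15

P(Y = 2 | obs) = 3/10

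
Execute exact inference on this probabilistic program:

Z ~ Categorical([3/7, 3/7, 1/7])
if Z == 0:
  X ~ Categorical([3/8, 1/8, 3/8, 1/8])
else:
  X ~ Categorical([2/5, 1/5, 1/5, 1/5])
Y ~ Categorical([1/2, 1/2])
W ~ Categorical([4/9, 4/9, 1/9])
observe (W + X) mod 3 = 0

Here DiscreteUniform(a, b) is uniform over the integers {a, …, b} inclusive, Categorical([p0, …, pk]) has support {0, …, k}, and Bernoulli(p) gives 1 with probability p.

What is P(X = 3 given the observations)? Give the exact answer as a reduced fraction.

Enumerate traces; 24 have nonzero weight after conditioning:
  (Z=0, X=0, Y=0, W=0) weight 1/28
  (Z=0, X=0, Y=1, W=0) weight 1/28
  (Z=0, X=1, Y=0, W=2) weight 1/336
  (Z=0, X=1, Y=1, W=2) weight 1/336
  (Z=0, X=2, Y=0, W=1) weight 1/28
  (Z=0, X=2, Y=1, W=1) weight 1/28
  (Z=0, X=3, Y=0, W=0) weight 1/84
  (Z=0, X=3, Y=1, W=0) weight 1/84
  … 16 more
Group by X:
  weight(X=0) = 109/630
  weight(X=1) = 47/2520
  weight(X=2) = 11/90
  weight(X=3) = 47/630
Total weight = 109/630 + 47/2520 + 11/90 + 47/630 = 979/2520
P(X=0 | obs) = 109/630 / 979/2520 = 436/979
P(X=1 | obs) = 47/2520 / 979/2520 = 47/979
P(X=2 | obs) = 11/90 / 979/2520 = 28/89
P(X=3 | obs) = 47/630 / 979/2520 = 188/979

P(X = 3 | obs) = 188/979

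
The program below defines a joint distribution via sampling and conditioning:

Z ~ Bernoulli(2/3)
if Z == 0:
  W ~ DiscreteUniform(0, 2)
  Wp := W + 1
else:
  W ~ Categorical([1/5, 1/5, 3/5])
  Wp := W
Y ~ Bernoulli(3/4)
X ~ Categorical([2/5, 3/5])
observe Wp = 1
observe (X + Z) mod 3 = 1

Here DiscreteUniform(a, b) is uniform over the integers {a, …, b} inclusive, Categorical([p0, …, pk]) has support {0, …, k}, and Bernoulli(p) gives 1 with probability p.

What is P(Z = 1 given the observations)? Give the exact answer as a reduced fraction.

Enumerate traces; 4 have nonzero weight after conditioning:
  (Z=0, W=0, Y=0, X=1) weight 1/60
  (Z=0, W=0, Y=1, X=1) weight 1/20
  (Z=1, W=1, Y=0, X=0) weight 1/75
  (Z=1, W=1, Y=1, X=0) weight 1/25
Group by Z:
  weight(Z=0) = 1/15
  weight(Z=1) = 4/75
Total weight = 1/15 + 4/75 = 3/25
P(Z=0 | obs) = 1/15 / 3/25 = 5/9
P(Z=1 | obs) = 4/75 / 3/25 = 4/9

P(Z = 1 | obs) = 4/9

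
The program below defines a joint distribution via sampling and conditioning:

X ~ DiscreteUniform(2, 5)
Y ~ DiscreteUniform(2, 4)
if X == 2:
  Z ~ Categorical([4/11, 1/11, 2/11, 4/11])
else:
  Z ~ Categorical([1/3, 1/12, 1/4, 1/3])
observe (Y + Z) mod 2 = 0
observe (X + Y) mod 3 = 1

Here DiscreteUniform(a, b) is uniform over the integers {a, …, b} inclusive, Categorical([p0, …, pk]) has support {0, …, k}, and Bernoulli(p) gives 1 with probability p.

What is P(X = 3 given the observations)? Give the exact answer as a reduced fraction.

P(X = 3 | obs) = 77/281

Enumerate traces; 8 have nonzero weight after conditioning:
  (X=2, Y=2, Z=0) weight 1/33
  (X=2, Y=2, Z=2) weight 1/66
  (X=3, Y=4, Z=0) weight 1/36
  (X=3, Y=4, Z=2) weight 1/48
  (X=4, Y=3, Z=1) weight 1/144
  (X=4, Y=3, Z=3) weight 1/36
  (X=5, Y=2, Z=0) weight 1/36
  (X=5, Y=2, Z=2) weight 1/48
Group by X:
  weight(X=2) = 1/22
  weight(X=3) = 7/144
  weight(X=4) = 5/144
  weight(X=5) = 7/144
Total weight = 1/22 + 7/144 + 5/144 + 7/144 = 281/1584
P(X=2 | obs) = 1/22 / 281/1584 = 72/281
P(X=3 | obs) = 7/144 / 281/1584 = 77/281
P(X=4 | obs) = 5/144 / 281/1584 = 55/281
P(X=5 | obs) = 7/144 / 281/1584 = 77/281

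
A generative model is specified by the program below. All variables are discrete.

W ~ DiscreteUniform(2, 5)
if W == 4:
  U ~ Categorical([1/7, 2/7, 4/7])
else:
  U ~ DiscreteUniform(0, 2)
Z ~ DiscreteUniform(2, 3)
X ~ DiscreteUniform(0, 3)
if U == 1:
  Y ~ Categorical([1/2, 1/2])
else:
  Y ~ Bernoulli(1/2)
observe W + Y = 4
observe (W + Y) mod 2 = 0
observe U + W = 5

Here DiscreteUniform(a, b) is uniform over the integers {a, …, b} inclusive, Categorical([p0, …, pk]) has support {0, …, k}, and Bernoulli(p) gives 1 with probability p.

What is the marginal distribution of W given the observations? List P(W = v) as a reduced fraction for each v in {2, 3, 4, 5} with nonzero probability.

Enumerate traces; 16 have nonzero weight after conditioning:
  (W=3, U=2, Z=2, X=0, Y=1) weight 1/192
  (W=3, U=2, Z=2, X=1, Y=1) weight 1/192
  (W=3, U=2, Z=2, X=2, Y=1) weight 1/192
  (W=3, U=2, Z=2, X=3, Y=1) weight 1/192
  (W=3, U=2, Z=3, X=0, Y=1) weight 1/192
  (W=3, U=2, Z=3, X=1, Y=1) weight 1/192
  (W=3, U=2, Z=3, X=2, Y=1) weight 1/192
  (W=3, U=2, Z=3, X=3, Y=1) weight 1/192
  (W=4, U=1, Z=2, X=0, Y=0) weight 1/224
  … 7 more
Group by W:
  weight(W=3) = 1/24
  weight(W=4) = 1/28
Total weight = 1/24 + 1/28 = 13/168
P(W=3 | obs) = 1/24 / 13/168 = 7/13
P(W=4 | obs) = 1/28 / 13/168 = 6/13

P(W=3) = 7/13, P(W=4) = 6/13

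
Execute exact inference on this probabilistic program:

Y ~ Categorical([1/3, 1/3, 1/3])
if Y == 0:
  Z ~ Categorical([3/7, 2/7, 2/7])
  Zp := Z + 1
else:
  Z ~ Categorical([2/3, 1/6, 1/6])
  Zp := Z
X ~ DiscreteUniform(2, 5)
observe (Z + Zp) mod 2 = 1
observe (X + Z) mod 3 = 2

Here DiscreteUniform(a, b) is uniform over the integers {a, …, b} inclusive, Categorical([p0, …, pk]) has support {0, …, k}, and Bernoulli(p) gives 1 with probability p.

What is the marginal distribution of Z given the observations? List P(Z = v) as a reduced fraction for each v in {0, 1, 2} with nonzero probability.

P(Z=0) = 3/5, P(Z=1) = 1/5, P(Z=2) = 1/5

Enumerate traces; 4 have nonzero weight after conditioning:
  (Y=0, Z=0, X=2) weight 1/28
  (Y=0, Z=0, X=5) weight 1/28
  (Y=0, Z=1, X=4) weight 1/42
  (Y=0, Z=2, X=3) weight 1/42
Group by Z:
  weight(Z=0) = 1/14
  weight(Z=1) = 1/42
  weight(Z=2) = 1/42
Total weight = 1/14 + 1/42 + 1/42 = 5/42
P(Z=0 | obs) = 1/14 / 5/42 = 3/5
P(Z=1 | obs) = 1/42 / 5/42 = 1/5
P(Z=2 | obs) = 1/42 / 5/42 = 1/5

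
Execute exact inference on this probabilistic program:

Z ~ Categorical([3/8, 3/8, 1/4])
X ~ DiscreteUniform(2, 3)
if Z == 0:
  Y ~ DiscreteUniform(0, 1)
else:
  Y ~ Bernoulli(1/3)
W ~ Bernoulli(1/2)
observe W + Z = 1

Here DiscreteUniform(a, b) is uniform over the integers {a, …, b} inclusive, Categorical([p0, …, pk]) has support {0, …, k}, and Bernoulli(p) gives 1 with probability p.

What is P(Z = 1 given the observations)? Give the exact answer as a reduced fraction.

Enumerate traces; 8 have nonzero weight after conditioning:
  (Z=0, X=2, Y=0, W=1) weight 3/64
  (Z=0, X=2, Y=1, W=1) weight 3/64
  (Z=0, X=3, Y=0, W=1) weight 3/64
  (Z=0, X=3, Y=1, W=1) weight 3/64
  (Z=1, X=2, Y=0, W=0) weight 1/16
  (Z=1, X=2, Y=1, W=0) weight 1/32
  (Z=1, X=3, Y=0, W=0) weight 1/16
  (Z=1, X=3, Y=1, W=0) weight 1/32
Group by Z:
  weight(Z=0) = 3/16
  weight(Z=1) = 3/16
Total weight = 3/16 + 3/16 = 3/8
P(Z=0 | obs) = 3/16 / 3/8 = 1/2
P(Z=1 | obs) = 3/16 / 3/8 = 1/2

P(Z = 1 | obs) = 1/2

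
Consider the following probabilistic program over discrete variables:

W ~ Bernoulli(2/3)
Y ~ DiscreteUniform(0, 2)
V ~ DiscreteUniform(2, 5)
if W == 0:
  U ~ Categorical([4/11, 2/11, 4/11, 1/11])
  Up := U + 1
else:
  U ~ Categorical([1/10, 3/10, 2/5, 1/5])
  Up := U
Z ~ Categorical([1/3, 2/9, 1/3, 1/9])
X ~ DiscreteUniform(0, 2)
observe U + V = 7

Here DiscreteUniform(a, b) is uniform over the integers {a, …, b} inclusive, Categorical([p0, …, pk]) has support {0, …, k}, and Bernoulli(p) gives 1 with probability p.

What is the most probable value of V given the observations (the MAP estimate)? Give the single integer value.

Enumerate traces; 144 have nonzero weight after conditioning:
  (W=0, Y=0, V=4, U=3, Z=0, X=0) weight 1/3564
  (W=0, Y=0, V=4, U=3, Z=0, X=1) weight 1/3564
  (W=0, Y=0, V=4, U=3, Z=0, X=2) weight 1/3564
  (W=0, Y=0, V=4, U=3, Z=1, X=0) weight 1/5346
  (W=0, Y=0, V=4, U=3, Z=1, X=1) weight 1/5346
  (W=0, Y=0, V=4, U=3, Z=1, X=2) weight 1/5346
  (W=0, Y=0, V=4, U=3, Z=2, X=0) weight 1/3564
  (W=0, Y=0, V=4, U=3, Z=2, X=1) weight 1/3564
  (W=0, Y=0, V=5, U=2, Z=0, X=0) weight 1/891
  … 135 more
Group by V:
  weight(V=4) = 9/220
  weight(V=5) = 16/165
Total weight = 9/220 + 16/165 = 91/660
P(V=4 | obs) = 9/220 / 91/660 = 27/91
P(V=5 | obs) = 16/165 / 91/660 = 64/91
argmax = 5

argmax_v P(V = v | obs) = 5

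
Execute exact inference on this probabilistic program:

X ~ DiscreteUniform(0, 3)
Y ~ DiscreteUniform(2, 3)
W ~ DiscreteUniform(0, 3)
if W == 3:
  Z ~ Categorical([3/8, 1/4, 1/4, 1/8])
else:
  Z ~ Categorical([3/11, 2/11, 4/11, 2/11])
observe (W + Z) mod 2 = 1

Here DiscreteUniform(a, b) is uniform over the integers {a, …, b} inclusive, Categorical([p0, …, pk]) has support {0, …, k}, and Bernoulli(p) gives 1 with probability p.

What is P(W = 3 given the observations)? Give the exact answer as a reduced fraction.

Enumerate traces; 64 have nonzero weight after conditioning:
  (X=0, Y=2, W=0, Z=1) weight 1/176
  (X=0, Y=2, W=0, Z=3) weight 1/176
  (X=0, Y=2, W=1, Z=0) weight 3/352
  (X=0, Y=2, W=1, Z=2) weight 1/88
  (X=0, Y=2, W=2, Z=1) weight 1/176
  (X=0, Y=2, W=2, Z=3) weight 1/176
  (X=0, Y=2, W=3, Z=0) weight 3/256
  (X=0, Y=2, W=3, Z=2) weight 1/128
  … 56 more
Group by W:
  weight(W=0) = 1/11
  weight(W=1) = 7/44
  weight(W=2) = 1/11
  weight(W=3) = 5/32
Total weight = 1/11 + 7/44 + 1/11 + 5/32 = 175/352
P(W=0 | obs) = 1/11 / 175/352 = 32/175
P(W=1 | obs) = 7/44 / 175/352 = 8/25
P(W=2 | obs) = 1/11 / 175/352 = 32/175
P(W=3 | obs) = 5/32 / 175/352 = 11/35

P(W = 3 | obs) = 11/35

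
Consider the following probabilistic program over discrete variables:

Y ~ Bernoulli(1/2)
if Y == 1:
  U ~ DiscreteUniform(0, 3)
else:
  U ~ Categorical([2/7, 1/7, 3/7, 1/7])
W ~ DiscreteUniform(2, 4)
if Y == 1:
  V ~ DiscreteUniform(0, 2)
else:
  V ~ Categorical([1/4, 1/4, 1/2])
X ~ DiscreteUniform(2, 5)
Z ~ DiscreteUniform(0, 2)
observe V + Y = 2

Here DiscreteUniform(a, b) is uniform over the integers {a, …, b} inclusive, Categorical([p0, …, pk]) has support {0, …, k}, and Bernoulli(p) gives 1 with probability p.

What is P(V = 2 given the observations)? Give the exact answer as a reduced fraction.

P(V = 2 | obs) = 3/5

Enumerate traces; 288 have nonzero weight after conditioning:
  (Y=0, U=0, W=2, V=2, X=2, Z=0) weight 1/504
  (Y=0, U=0, W=2, V=2, X=2, Z=1) weight 1/504
  (Y=0, U=0, W=2, V=2, X=2, Z=2) weight 1/504
  (Y=0, U=0, W=2, V=2, X=3, Z=0) weight 1/504
  (Y=0, U=0, W=2, V=2, X=3, Z=1) weight 1/504
  (Y=0, U=0, W=2, V=2, X=3, Z=2) weight 1/504
  (Y=0, U=0, W=2, V=2, X=4, Z=0) weight 1/504
  (Y=0, U=0, W=2, V=2, X=4, Z=1) weight 1/504
  (Y=1, U=0, W=2, V=1, X=2, Z=0) weight 1/864
  … 279 more
Group by V:
  weight(V=1) = 1/6
  weight(V=2) = 1/4
Total weight = 1/6 + 1/4 = 5/12
P(V=1 | obs) = 1/6 / 5/12 = 2/5
P(V=2 | obs) = 1/4 / 5/12 = 3/5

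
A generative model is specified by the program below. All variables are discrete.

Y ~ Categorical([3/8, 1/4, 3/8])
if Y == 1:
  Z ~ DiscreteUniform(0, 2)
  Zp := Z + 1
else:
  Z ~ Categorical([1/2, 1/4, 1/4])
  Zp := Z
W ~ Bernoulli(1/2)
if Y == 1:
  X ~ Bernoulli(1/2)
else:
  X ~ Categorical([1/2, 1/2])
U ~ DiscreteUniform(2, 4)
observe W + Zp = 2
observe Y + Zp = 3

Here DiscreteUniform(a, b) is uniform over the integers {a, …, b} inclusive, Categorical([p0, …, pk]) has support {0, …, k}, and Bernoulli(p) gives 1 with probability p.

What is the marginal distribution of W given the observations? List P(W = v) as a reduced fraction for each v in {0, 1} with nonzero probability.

Enumerate traces; 12 have nonzero weight after conditioning:
  (Y=1, Z=1, W=0, X=0, U=2) weight 1/144
  (Y=1, Z=1, W=0, X=0, U=3) weight 1/144
  (Y=1, Z=1, W=0, X=0, U=4) weight 1/144
  (Y=1, Z=1, W=0, X=1, U=2) weight 1/144
  (Y=1, Z=1, W=0, X=1, U=3) weight 1/144
  (Y=1, Z=1, W=0, X=1, U=4) weight 1/144
  (Y=2, Z=1, W=1, X=0, U=2) weight 1/128
  (Y=2, Z=1, W=1, X=0, U=3) weight 1/128
  … 4 more
Group by W:
  weight(W=0) = 1/24
  weight(W=1) = 3/64
Total weight = 1/24 + 3/64 = 17/192
P(W=0 | obs) = 1/24 / 17/192 = 8/17
P(W=1 | obs) = 3/64 / 17/192 = 9/17

P(W=0) = 8/17, P(W=1) = 9/17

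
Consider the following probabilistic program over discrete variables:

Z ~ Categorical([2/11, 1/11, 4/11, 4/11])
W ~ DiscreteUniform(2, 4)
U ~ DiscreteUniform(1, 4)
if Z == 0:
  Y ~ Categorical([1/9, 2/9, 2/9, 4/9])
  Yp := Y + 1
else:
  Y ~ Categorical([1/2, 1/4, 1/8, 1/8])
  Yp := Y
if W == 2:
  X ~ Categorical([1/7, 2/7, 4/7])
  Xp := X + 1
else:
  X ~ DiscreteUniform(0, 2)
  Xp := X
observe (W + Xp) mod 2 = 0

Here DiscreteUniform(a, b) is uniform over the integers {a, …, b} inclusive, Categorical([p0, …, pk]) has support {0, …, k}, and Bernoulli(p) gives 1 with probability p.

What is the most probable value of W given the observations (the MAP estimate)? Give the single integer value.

argmax_v P(W = v | obs) = 4

Enumerate traces; 256 have nonzero weight after conditioning:
  (Z=0, W=2, U=1, Y=0, X=1) weight 1/2079
  (Z=0, W=2, U=1, Y=1, X=1) weight 2/2079
  (Z=0, W=2, U=1, Y=2, X=1) weight 2/2079
  (Z=0, W=2, U=1, Y=3, X=1) weight 4/2079
  (Z=0, W=2, U=2, Y=0, X=1) weight 1/2079
  (Z=0, W=2, U=2, Y=1, X=1) weight 2/2079
  (Z=0, W=2, U=2, Y=2, X=1) weight 2/2079
  (Z=0, W=2, U=2, Y=3, X=1) weight 4/2079
  (Z=0, W=3, U=1, Y=0, X=1) weight 1/1782
  (Z=0, W=4, U=1, Y=0, X=0) weight 1/1782
  … 246 more
Group by W:
  weight(W=2) = 2/21
  weight(W=3) = 1/9
  weight(W=4) = 2/9
Total weight = 2/21 + 1/9 + 2/9 = 3/7
P(W=2 | obs) = 2/21 / 3/7 = 2/9
P(W=3 | obs) = 1/9 / 3/7 = 7/27
P(W=4 | obs) = 2/9 / 3/7 = 14/27
argmax = 4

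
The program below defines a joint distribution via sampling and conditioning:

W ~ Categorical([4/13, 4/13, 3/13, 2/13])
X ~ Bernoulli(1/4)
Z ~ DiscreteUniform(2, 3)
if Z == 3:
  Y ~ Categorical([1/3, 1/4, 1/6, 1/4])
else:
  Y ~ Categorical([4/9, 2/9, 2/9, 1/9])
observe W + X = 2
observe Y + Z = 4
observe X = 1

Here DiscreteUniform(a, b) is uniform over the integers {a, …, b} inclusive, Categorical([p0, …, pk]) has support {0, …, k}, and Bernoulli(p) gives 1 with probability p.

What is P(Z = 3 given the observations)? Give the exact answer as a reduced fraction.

P(Z = 3 | obs) = 9/17

Enumerate traces; 2 have nonzero weight after conditioning:
  (W=1, X=1, Z=2, Y=2) weight 1/117
  (W=1, X=1, Z=3, Y=1) weight 1/104
Group by Z:
  weight(Z=2) = 1/117
  weight(Z=3) = 1/104
Total weight = 1/117 + 1/104 = 17/936
P(Z=2 | obs) = 1/117 / 17/936 = 8/17
P(Z=3 | obs) = 1/104 / 17/936 = 9/17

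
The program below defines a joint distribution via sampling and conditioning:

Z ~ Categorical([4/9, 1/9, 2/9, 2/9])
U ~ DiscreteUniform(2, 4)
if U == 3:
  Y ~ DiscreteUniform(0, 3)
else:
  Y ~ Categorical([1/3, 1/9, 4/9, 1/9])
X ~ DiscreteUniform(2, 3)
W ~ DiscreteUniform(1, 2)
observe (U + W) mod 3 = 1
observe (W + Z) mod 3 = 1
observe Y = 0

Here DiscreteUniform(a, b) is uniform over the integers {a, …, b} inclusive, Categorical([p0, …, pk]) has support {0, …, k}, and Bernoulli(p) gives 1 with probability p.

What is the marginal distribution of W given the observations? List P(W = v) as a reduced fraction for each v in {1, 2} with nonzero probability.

P(W=1) = 9/13, P(W=2) = 4/13

Enumerate traces; 6 have nonzero weight after conditioning:
  (Z=0, U=3, Y=0, X=2, W=1) weight 1/108
  (Z=0, U=3, Y=0, X=3, W=1) weight 1/108
  (Z=2, U=2, Y=0, X=2, W=2) weight 1/162
  (Z=2, U=2, Y=0, X=3, W=2) weight 1/162
  (Z=3, U=3, Y=0, X=2, W=1) weight 1/216
  (Z=3, U=3, Y=0, X=3, W=1) weight 1/216
Group by W:
  weight(W=1) = 1/36
  weight(W=2) = 1/81
Total weight = 1/36 + 1/81 = 13/324
P(W=1 | obs) = 1/36 / 13/324 = 9/13
P(W=2 | obs) = 1/81 / 13/324 = 4/13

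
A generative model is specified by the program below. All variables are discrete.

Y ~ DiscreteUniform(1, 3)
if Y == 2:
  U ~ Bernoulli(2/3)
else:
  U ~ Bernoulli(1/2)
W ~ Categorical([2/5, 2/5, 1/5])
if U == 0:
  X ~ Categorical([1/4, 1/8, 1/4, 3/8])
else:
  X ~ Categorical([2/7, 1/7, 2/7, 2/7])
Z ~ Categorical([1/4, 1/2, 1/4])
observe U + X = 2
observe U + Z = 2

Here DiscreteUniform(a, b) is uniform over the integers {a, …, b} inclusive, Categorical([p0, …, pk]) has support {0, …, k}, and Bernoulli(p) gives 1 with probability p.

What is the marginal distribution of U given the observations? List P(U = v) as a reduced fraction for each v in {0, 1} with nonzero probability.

P(U=0) = 7/17, P(U=1) = 10/17

Enumerate traces; 18 have nonzero weight after conditioning:
  (Y=1, U=0, W=0, X=2, Z=2) weight 1/240
  (Y=1, U=0, W=1, X=2, Z=2) weight 1/240
  (Y=1, U=0, W=2, X=2, Z=2) weight 1/480
  (Y=1, U=1, W=0, X=1, Z=1) weight 1/210
  (Y=1, U=1, W=1, X=1, Z=1) weight 1/210
  (Y=1, U=1, W=2, X=1, Z=1) weight 1/420
  (Y=2, U=0, W=0, X=2, Z=2) weight 1/360
  (Y=2, U=0, W=1, X=2, Z=2) weight 1/360
  … 10 more
Group by U:
  weight(U=0) = 1/36
  weight(U=1) = 5/126
Total weight = 1/36 + 5/126 = 17/252
P(U=0 | obs) = 1/36 / 17/252 = 7/17
P(U=1 | obs) = 5/126 / 17/252 = 10/17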